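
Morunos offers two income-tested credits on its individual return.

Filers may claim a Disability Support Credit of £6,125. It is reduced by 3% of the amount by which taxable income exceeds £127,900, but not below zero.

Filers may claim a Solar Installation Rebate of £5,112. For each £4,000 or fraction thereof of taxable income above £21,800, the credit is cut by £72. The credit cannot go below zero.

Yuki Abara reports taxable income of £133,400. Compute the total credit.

£9,056

Disability Support Credit: 3% of the £5,500 excess over £127,900 is £165; credit = £6,125 − £165 = £5,960.
Solar Installation Rebate: income exceeds £21,800 by £111,600, which is 28 full-or-partial £4,000 increments; reduction = 28 × £72 = £2,016, leaving £3,096.
Total: £5,960 + £3,096 = £9,056.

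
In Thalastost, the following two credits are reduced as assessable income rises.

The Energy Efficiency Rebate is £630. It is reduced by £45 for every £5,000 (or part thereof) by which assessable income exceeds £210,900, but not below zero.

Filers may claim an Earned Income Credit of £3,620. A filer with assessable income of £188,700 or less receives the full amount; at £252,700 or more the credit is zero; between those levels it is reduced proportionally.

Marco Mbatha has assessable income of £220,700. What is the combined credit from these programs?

Energy Efficiency Rebate: income exceeds £210,900 by £9,800, which is 2 full-or-partial £5,000 increments; reduction = 2 × £45 = £90, leaving £540.
Earned Income Credit: £220,700 is £32,000 into a £64,000 phase-out range, leaving 32,000/64,000 of the credit: £3,620 × 32,000/64,000 = £1,810.
Total: £540 + £1,810 = £2,350.

£2,350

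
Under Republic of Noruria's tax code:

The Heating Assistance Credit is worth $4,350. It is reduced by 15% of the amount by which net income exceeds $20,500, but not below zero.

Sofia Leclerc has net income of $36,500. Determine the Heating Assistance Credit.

$1,950

Heating Assistance Credit: 15% of the $16,000 excess over $20,500 is $2,400; credit = $4,350 − $2,400 = $1,950.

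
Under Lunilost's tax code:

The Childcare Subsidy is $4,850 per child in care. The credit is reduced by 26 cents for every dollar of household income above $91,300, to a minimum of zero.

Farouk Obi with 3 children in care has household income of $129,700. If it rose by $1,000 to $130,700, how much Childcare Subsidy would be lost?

$260

At $129,700 — base = 3 × $4,850 = $14,550. 26% of the $38,400 excess over $91,300 is $9,984; credit = $14,550 − $9,984 = $4,566.
At $130,700 — base = 3 × $4,850 = $14,550. 26% of the $39,400 excess over $91,300 is $10,244; credit = $14,550 − $10,244 = $4,306.
Lost: $4,566 − $4,306 = $260.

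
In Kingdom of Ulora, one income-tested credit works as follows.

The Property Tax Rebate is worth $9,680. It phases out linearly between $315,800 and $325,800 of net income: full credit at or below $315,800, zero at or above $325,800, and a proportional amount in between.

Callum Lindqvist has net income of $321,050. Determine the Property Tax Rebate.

Property Tax Rebate: $321,050 is $5,250 into a $10,000 phase-out range, leaving 4,750/10,000 of the credit: $9,680 × 4,750/10,000 = $4,598.

$4,598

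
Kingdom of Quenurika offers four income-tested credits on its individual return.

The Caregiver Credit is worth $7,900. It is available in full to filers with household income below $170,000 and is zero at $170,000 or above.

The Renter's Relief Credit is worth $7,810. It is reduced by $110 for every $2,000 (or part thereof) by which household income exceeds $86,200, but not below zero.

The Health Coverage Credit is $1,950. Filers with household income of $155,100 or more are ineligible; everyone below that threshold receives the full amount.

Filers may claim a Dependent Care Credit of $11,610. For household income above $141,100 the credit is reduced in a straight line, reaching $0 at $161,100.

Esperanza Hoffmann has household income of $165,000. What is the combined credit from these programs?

Caregiver Credit: $165,000 is below the $170,000 cutoff, so the full $7,900 applies.
Renter's Relief Credit: income exceeds $86,200 by $78,800, which is 40 full-or-partial $2,000 increments; reduction = 40 × $110 = $4,400, leaving $3,410.
Health Coverage Credit: $165,000 meets or exceeds the $155,100 cutoff, so the credit is $0.
Dependent Care Credit: $165,000 is at or above $161,100, so the credit is $0.
Total: $7,900 + $3,410 + $0 + $0 = $11,310.

$11,310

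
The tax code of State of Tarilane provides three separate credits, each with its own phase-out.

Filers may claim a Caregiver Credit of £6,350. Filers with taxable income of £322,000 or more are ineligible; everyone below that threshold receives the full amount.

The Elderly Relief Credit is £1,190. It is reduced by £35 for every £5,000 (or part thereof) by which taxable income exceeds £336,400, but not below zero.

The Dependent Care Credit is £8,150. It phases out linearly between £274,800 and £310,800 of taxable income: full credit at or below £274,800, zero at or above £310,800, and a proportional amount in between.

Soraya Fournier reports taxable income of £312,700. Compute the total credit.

£7,540

Caregiver Credit: £312,700 is below the £322,000 cutoff, so the full £6,350 applies.
Elderly Relief Credit: £312,700 is at or below the £336,400 threshold, so the full £1,190 applies.
Dependent Care Credit: £312,700 is at or above £310,800, so the credit is £0.
Total: £6,350 + £1,190 + £0 = £7,540.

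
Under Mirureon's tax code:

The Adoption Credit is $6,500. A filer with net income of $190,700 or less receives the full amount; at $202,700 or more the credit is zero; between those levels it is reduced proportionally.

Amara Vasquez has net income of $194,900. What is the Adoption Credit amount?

$4,225

Adoption Credit: $194,900 is $4,200 into a $12,000 phase-out range, leaving 7,800/12,000 of the credit: $6,500 × 7,800/12,000 = $4,225.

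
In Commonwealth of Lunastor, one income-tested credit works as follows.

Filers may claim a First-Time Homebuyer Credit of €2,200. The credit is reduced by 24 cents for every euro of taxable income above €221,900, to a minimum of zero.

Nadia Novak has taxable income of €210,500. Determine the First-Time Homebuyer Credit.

First-Time Homebuyer Credit: €210,500 is at or below the €221,900 threshold, so the full €2,200 applies.

€2,200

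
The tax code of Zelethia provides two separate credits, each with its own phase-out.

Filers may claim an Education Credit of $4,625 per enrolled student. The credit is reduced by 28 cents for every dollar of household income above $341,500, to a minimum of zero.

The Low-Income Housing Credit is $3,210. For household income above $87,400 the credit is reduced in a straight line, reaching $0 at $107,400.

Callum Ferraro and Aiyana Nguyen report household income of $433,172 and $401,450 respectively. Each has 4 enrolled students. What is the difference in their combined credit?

Callum ($433,172): Education Credit: base = 4 × $4,625 = $18,500. 28% of the $91,672 excess over $341,500 is $25,668.16 ≥ base, so the credit is $0. Low-Income Housing Credit: $433,172 is at or above $107,400, so the credit is $0. total $0 + $0 = $0
Aiyana ($401,450): Education Credit: base = 4 × $4,625 = $18,500. 28% of the $59,950 excess over $341,500 is $16,786; credit = $18,500 − $16,786 = $1,714. Low-Income Housing Credit: $401,450 is at or above $107,400, so the credit is $0. total $1,714 + $0 = $1,714
Difference: |$0 − $1,714| = $1,714.

$1,714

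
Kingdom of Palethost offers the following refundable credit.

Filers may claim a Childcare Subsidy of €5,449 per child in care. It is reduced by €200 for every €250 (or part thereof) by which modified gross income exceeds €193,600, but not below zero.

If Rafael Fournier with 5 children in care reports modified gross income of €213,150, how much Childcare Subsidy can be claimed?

€11,445

Childcare Subsidy: base = 5 × €5,449 = €27,245. income exceeds €193,600 by €19,550, which is 79 full-or-partial €250 increments; reduction = 79 × €200 = €15,800, leaving €11,445.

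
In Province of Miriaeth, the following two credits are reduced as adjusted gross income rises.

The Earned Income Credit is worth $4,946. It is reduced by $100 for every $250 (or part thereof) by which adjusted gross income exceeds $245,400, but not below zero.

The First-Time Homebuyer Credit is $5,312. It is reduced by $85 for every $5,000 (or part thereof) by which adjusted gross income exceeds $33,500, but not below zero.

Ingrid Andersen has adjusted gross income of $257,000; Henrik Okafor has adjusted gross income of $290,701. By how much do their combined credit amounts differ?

Ingrid ($257,000): Earned Income Credit: income exceeds $245,400 by $11,600, which is 47 full-or-partial $250 increments; reduction = 47 × $100 = $4,700, leaving $246. First-Time Homebuyer Credit: income exceeds $33,500 by $223,500, which is 45 full-or-partial $5,000 increments; reduction = 45 × $85 = $3,825, leaving $1,487. total $246 + $1,487 = $1,733
Henrik ($290,701): Earned Income Credit: income exceeds $245,400 by $45,301 → 182 increments × $100 = $18,200 ≥ base, so the credit is $0. First-Time Homebuyer Credit: income exceeds $33,500 by $257,201, which is 52 full-or-partial $5,000 increments; reduction = 52 × $85 = $4,420, leaving $892. total $0 + $892 = $892
Difference: |$1,733 − $892| = $841.

$841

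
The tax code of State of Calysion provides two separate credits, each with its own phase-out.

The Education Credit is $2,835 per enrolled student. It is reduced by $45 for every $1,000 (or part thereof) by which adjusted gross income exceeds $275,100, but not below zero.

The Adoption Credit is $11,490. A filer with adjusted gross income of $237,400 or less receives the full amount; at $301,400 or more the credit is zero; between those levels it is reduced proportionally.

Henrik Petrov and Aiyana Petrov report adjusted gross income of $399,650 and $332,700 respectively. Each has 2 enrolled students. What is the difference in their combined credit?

Henrik ($399,650): Education Credit: base = 2 × $2,835 = $5,670. income exceeds $275,100 by $124,550, which is 125 full-or-partial $1,000 increments; reduction = 125 × $45 = $5,625, leaving $45. Adoption Credit: $399,650 is at or above $301,400, so the credit is $0. total $45 + $0 = $45
Aiyana ($332,700): Education Credit: base = 2 × $2,835 = $5,670. income exceeds $275,100 by $57,600, which is 58 full-or-partial $1,000 increments; reduction = 58 × $45 = $2,610, leaving $3,060. Adoption Credit: $332,700 is at or above $301,400, so the credit is $0. total $3,060 + $0 = $3,060
Difference: |$45 − $3,060| = $3,015.

$3,015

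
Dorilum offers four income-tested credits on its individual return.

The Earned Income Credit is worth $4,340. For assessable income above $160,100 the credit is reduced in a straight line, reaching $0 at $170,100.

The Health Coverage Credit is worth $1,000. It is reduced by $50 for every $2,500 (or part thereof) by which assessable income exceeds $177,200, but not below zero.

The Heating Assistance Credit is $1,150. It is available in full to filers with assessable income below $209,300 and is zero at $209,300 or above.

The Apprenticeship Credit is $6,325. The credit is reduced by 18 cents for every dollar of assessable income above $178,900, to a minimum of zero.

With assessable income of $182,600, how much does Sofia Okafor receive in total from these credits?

Earned Income Credit: $182,600 is at or above $170,100, so the credit is $0.
Health Coverage Credit: income exceeds $177,200 by $5,400, which is 3 full-or-partial $2,500 increments; reduction = 3 × $50 = $150, leaving $850.
Heating Assistance Credit: $182,600 is below the $209,300 cutoff, so the full $1,150 applies.
Apprenticeship Credit: 18% of the $3,700 excess over $178,900 is $666; credit = $6,325 − $666 = $5,659.
Total: $0 + $850 + $1,150 + $5,659 = $7,659.

$7,659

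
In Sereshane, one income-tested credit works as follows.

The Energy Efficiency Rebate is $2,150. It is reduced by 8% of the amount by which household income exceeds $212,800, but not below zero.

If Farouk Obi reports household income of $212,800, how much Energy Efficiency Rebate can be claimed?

Energy Efficiency Rebate: $212,800 is at or below the $212,800 threshold, so the full $2,150 applies.

$2,150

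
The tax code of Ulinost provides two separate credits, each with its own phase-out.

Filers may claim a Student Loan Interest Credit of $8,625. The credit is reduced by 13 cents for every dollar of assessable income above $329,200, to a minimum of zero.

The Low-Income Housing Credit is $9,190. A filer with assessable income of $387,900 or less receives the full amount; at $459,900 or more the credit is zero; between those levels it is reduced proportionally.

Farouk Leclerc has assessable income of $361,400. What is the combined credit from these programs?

Student Loan Interest Credit: 13% of the $32,200 excess over $329,200 is $4,186; credit = $8,625 − $4,186 = $4,439.
Low-Income Housing Credit: $361,400 is at or below the $387,900 threshold, so the full $9,190 applies.
Total: $4,439 + $9,190 = $13,629.

$13,629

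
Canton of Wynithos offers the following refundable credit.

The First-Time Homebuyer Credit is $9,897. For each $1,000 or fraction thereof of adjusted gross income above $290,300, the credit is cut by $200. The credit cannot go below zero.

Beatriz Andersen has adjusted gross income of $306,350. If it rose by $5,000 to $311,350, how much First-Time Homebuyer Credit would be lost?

At $306,350 — income exceeds $290,300 by $16,050, which is 17 full-or-partial $1,000 increments; reduction = 17 × $200 = $3,400, leaving $6,497.
At $311,350 — income exceeds $290,300 by $21,050, which is 22 full-or-partial $1,000 increments; reduction = 22 × $200 = $4,400, leaving $5,497.
Lost: $6,497 − $5,497 = $1,000.

$1,000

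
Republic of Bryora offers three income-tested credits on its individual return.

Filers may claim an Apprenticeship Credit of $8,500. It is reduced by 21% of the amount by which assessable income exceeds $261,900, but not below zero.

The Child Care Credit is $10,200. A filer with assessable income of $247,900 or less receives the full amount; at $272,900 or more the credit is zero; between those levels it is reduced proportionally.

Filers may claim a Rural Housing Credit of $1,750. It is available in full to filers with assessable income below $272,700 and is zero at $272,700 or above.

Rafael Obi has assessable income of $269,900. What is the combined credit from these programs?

Apprenticeship Credit: 21% of the $8,000 excess over $261,900 is $1,680; credit = $8,500 − $1,680 = $6,820.
Child Care Credit: $269,900 is $22,000 into a $25,000 phase-out range, leaving 3,000/25,000 of the credit: $10,200 × 3,000/25,000 = $1,224.
Rural Housing Credit: $269,900 is below the $272,700 cutoff, so the full $1,750 applies.
Total: $6,820 + $1,224 + $1,750 = $9,794.

$9,794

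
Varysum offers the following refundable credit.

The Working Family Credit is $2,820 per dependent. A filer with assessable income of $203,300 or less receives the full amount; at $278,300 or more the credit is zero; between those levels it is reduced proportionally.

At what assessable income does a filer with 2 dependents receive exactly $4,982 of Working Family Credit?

$212,050

Full credit = 2 × $2,820 = $5,640.
$4,982 is 4,982/5,640 of the full $5,640, so 658/5,640 of the $75,000 range has been used: income = $203,300 + $75,000 × 658/5,640 = $212,050.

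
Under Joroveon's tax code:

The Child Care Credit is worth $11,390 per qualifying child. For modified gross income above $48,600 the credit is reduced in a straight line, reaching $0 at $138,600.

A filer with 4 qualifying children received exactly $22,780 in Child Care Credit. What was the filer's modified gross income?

$93,600

Full credit = 4 × $11,390 = $45,560.
$22,780 is 22,780/45,560 of the full $45,560, so 22,780/45,560 of the $90,000 range has been used: income = $48,600 + $90,000 × 22,780/45,560 = $93,600.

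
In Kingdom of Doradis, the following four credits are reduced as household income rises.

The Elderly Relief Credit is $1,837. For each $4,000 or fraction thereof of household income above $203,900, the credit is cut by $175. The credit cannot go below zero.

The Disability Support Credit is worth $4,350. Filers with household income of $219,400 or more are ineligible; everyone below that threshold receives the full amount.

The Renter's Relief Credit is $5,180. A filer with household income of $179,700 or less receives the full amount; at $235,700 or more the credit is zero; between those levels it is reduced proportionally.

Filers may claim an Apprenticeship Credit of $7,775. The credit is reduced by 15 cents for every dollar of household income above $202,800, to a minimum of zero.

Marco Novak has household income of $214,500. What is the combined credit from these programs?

$13,643

Elderly Relief Credit: income exceeds $203,900 by $10,600, which is 3 full-or-partial $4,000 increments; reduction = 3 × $175 = $525, leaving $1,312.
Disability Support Credit: $214,500 is below the $219,400 cutoff, so the full $4,350 applies.
Renter's Relief Credit: $214,500 is $34,800 into a $56,000 phase-out range, leaving 21,200/56,000 of the credit: $5,180 × 21,200/56,000 = $1,961.
Apprenticeship Credit: 15% of the $11,700 excess over $202,800 is $1,755; credit = $7,775 − $1,755 = $6,020.
Total: $1,312 + $4,350 + $1,961 + $6,020 = $13,643.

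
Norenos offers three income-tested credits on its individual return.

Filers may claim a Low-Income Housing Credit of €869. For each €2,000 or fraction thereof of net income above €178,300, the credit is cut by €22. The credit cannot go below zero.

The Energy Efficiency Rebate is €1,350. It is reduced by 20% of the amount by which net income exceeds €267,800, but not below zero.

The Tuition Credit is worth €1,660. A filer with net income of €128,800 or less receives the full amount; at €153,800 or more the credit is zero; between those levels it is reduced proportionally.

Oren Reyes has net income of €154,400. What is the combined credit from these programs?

€2,219

Low-Income Housing Credit: €154,400 is at or below the €178,300 threshold, so the full €869 applies.
Energy Efficiency Rebate: €154,400 is at or below the €267,800 threshold, so the full €1,350 applies.
Tuition Credit: €154,400 is at or above €153,800, so the credit is €0.
Total: €869 + €1,350 + €0 = €2,219.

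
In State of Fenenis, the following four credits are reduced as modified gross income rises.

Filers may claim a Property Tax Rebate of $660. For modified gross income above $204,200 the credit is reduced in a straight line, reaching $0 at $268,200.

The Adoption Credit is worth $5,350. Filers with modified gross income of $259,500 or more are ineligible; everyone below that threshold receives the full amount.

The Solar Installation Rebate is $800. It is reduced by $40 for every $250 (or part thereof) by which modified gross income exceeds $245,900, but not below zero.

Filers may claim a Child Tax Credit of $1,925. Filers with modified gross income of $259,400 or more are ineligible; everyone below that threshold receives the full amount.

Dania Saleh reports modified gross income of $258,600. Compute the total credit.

$7,374

Property Tax Rebate: $258,600 is $54,400 into a $64,000 phase-out range, leaving 9,600/64,000 of the credit: $660 × 9,600/64,000 = $99.
Adoption Credit: $258,600 is below the $259,500 cutoff, so the full $5,350 applies.
Solar Installation Rebate: income exceeds $245,900 by $12,700 → 51 increments × $40 = $2,040 ≥ base, so the credit is $0.
Child Tax Credit: $258,600 is below the $259,400 cutoff, so the full $1,925 applies.
Total: $99 + $5,350 + $0 + $1,925 = $7,374.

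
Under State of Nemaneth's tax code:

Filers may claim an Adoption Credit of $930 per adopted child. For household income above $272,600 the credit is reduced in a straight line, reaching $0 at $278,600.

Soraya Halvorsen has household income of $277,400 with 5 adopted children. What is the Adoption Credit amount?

$930

Adoption Credit: base = 5 × $930 = $4,650. $277,400 is $4,800 into a $6,000 phase-out range, leaving 1,200/6,000 of the credit: $4,650 × 1,200/6,000 = $930.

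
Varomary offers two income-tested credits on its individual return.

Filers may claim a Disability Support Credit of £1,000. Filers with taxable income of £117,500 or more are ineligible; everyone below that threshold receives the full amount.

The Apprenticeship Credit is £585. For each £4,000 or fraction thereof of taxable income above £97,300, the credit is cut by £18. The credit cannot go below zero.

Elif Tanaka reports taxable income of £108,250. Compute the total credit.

Disability Support Credit: £108,250 is below the £117,500 cutoff, so the full £1,000 applies.
Apprenticeship Credit: income exceeds £97,300 by £10,950, which is 3 full-or-partial £4,000 increments; reduction = 3 × £18 = £54, leaving £531.
Total: £1,000 + £531 = £1,531.

£1,531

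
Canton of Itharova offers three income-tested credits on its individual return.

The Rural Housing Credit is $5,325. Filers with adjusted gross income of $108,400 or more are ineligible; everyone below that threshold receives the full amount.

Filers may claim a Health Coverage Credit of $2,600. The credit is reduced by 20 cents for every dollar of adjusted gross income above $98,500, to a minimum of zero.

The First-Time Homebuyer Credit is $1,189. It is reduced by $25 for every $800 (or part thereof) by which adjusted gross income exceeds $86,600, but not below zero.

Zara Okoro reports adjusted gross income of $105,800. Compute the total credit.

$7,054

Rural Housing Credit: $105,800 is below the $108,400 cutoff, so the full $5,325 applies.
Health Coverage Credit: 20% of the $7,300 excess over $98,500 is $1,460; credit = $2,600 − $1,460 = $1,140.
First-Time Homebuyer Credit: income exceeds $86,600 by $19,200, which is 24 full-or-partial $800 increments; reduction = 24 × $25 = $600, leaving $589.
Total: $5,325 + $1,140 + $589 = $7,054.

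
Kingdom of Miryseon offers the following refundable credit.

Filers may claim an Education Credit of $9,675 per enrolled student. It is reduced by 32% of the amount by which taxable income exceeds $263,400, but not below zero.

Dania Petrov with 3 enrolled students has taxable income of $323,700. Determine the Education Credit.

$9,729

Education Credit: base = 3 × $9,675 = $29,025. 32% of the $60,300 excess over $263,400 is $19,296; credit = $29,025 − $19,296 = $9,729.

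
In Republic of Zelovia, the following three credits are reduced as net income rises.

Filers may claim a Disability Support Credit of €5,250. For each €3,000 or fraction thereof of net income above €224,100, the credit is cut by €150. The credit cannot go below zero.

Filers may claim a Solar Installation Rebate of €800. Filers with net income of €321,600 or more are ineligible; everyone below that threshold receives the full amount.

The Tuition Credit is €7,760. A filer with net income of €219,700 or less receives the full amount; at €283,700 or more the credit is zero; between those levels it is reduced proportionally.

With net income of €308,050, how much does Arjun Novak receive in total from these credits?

€1,850

Disability Support Credit: income exceeds €224,100 by €83,950, which is 28 full-or-partial €3,000 increments; reduction = 28 × €150 = €4,200, leaving €1,050.
Solar Installation Rebate: €308,050 is below the €321,600 cutoff, so the full €800 applies.
Tuition Credit: €308,050 is at or above €283,700, so the credit is €0.
Total: €1,050 + €800 + €0 = €1,850.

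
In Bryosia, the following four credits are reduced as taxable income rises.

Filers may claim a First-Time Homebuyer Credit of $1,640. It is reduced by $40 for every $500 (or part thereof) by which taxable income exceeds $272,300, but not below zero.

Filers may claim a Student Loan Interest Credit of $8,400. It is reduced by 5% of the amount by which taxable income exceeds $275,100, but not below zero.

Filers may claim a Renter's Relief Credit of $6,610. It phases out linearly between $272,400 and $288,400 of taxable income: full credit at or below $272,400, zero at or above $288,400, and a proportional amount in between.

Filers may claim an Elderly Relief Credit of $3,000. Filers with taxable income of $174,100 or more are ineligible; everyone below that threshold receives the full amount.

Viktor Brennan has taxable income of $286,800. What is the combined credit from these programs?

First-Time Homebuyer Credit: income exceeds $272,300 by $14,500, which is 29 full-or-partial $500 increments; reduction = 29 × $40 = $1,160, leaving $480.
Student Loan Interest Credit: 5% of the $11,700 excess over $275,100 is $585; credit = $8,400 − $585 = $7,815.
Renter's Relief Credit: $286,800 is $14,400 into a $16,000 phase-out range, leaving 1,600/16,000 of the credit: $6,610 × 1,600/16,000 = $661.
Elderly Relief Credit: $286,800 meets or exceeds the $174,100 cutoff, so the credit is $0.
Total: $480 + $7,815 + $661 + $0 = $8,956.

$8,956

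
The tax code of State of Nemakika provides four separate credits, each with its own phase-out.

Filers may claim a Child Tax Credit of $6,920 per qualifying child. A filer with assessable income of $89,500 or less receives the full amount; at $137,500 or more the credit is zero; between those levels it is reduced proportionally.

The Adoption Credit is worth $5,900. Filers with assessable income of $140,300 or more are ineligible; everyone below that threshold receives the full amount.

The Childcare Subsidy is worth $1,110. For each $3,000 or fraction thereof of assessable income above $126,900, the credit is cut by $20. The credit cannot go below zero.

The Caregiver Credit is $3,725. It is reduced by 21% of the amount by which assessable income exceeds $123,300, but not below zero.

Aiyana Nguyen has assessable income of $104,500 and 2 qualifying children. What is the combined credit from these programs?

$20,250

Child Tax Credit: base = 2 × $6,920 = $13,840. $104,500 is $15,000 into a $48,000 phase-out range, leaving 33,000/48,000 of the credit: $13,840 × 33,000/48,000 = $9,515.
Adoption Credit: $104,500 is below the $140,300 cutoff, so the full $5,900 applies.
Childcare Subsidy: $104,500 is at or below the $126,900 threshold, so the full $1,110 applies.
Caregiver Credit: $104,500 is at or below the $123,300 threshold, so the full $3,725 applies.
Total: $9,515 + $5,900 + $1,110 + $3,725 = $20,250.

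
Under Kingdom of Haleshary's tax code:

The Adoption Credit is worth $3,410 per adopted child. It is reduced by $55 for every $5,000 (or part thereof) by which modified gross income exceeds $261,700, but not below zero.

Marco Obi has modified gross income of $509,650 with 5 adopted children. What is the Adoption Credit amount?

$14,300

Adoption Credit: base = 5 × $3,410 = $17,050. income exceeds $261,700 by $247,950, which is 50 full-or-partial $5,000 increments; reduction = 50 × $55 = $2,750, leaving $14,300.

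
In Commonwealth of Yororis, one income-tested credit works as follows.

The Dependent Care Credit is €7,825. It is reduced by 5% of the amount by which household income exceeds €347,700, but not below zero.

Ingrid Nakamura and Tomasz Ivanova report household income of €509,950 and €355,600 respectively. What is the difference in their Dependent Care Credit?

Ingrid (€509,950): Dependent Care Credit: 5% of the €162,250 excess over €347,700 is €8,112.50 ≥ base, so the credit is €0.
Tomasz (€355,600): Dependent Care Credit: 5% of the €7,900 excess over €347,700 is €395; credit = €7,825 − €395 = €7,430.
Difference: |€0 − €7,430| = €7,430.

€7,430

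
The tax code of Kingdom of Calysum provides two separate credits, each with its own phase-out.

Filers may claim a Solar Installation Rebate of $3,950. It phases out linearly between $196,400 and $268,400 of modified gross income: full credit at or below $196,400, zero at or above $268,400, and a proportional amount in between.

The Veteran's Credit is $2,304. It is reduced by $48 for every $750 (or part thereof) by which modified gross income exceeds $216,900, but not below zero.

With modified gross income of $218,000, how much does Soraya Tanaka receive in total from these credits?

Solar Installation Rebate: $218,000 is $21,600 into a $72,000 phase-out range, leaving 50,400/72,000 of the credit: $3,950 × 50,400/72,000 = $2,765.
Veteran's Credit: income exceeds $216,900 by $1,100, which is 2 full-or-partial $750 increments; reduction = 2 × $48 = $96, leaving $2,208.
Total: $2,765 + $2,208 = $4,973.

$4,973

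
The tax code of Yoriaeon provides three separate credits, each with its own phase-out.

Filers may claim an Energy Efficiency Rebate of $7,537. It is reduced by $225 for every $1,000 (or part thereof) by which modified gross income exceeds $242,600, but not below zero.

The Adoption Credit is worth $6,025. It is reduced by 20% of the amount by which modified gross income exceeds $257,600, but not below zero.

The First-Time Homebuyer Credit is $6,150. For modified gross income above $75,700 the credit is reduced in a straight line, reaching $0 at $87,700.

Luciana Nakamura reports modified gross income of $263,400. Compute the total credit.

$7,677

Energy Efficiency Rebate: income exceeds $242,600 by $20,800, which is 21 full-or-partial $1,000 increments; reduction = 21 × $225 = $4,725, leaving $2,812.
Adoption Credit: 20% of the $5,800 excess over $257,600 is $1,160; credit = $6,025 − $1,160 = $4,865.
First-Time Homebuyer Credit: $263,400 is at or above $87,700, so the credit is $0.
Total: $2,812 + $4,865 + $0 = $7,677.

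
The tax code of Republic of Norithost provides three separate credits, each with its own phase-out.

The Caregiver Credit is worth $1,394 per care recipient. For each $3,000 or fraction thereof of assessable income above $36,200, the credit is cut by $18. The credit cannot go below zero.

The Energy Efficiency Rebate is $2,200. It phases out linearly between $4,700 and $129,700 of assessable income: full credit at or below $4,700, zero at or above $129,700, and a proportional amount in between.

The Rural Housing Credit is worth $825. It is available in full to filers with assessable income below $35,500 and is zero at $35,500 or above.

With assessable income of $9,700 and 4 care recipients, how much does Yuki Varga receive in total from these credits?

Caregiver Credit: base = 4 × $1,394 = $5,576. $9,700 is at or below the $36,200 threshold, so the full $5,576 applies.
Energy Efficiency Rebate: $9,700 is $5,000 into a $125,000 phase-out range, leaving 120,000/125,000 of the credit: $2,200 × 120,000/125,000 = $2,112.
Rural Housing Credit: $9,700 is below the $35,500 cutoff, so the full $825 applies.
Total: $5,576 + $2,112 + $825 = $8,513.

$8,513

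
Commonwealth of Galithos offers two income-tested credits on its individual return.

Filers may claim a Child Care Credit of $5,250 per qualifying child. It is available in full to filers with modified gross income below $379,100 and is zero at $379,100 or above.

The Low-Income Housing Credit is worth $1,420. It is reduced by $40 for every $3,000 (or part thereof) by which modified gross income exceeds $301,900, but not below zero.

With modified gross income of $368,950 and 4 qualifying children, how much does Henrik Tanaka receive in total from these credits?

$21,500

Child Care Credit: base = 4 × $5,250 = $21,000. $368,950 is below the $379,100 cutoff, so the full $21,000 applies.
Low-Income Housing Credit: income exceeds $301,900 by $67,050, which is 23 full-or-partial $3,000 increments; reduction = 23 × $40 = $920, leaving $500.
Total: $21,000 + $500 = $21,500.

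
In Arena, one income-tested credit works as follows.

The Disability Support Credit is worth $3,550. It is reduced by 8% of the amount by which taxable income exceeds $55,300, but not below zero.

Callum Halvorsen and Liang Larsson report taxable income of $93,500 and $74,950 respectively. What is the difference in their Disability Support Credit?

$1,484

Callum ($93,500): Disability Support Credit: 8% of the $38,200 excess over $55,300 is $3,056; credit = $3,550 − $3,056 = $494.
Liang ($74,950): Disability Support Credit: 8% of the $19,650 excess over $55,300 is $1,572; credit = $3,550 − $1,572 = $1,978.
Difference: |$494 − $1,978| = $1,484.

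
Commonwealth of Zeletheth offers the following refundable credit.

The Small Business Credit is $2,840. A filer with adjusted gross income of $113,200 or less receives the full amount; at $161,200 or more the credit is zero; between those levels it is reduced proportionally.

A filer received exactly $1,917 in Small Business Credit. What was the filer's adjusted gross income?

$128,800

$1,917 is 1,917/2,840 of the full $2,840, so 923/2,840 of the $48,000 range has been used: income = $113,200 + $48,000 × 923/2,840 = $128,800.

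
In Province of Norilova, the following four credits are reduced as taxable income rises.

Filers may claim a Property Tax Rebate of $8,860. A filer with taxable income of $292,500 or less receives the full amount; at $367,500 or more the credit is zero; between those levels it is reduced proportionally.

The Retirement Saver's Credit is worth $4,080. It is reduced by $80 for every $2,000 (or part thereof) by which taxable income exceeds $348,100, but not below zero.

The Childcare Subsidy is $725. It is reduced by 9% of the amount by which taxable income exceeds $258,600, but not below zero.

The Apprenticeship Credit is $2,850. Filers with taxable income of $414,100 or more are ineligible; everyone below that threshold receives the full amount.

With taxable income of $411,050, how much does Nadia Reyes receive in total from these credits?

Property Tax Rebate: $411,050 is at or above $367,500, so the credit is $0.
Retirement Saver's Credit: income exceeds $348,100 by $62,950, which is 32 full-or-partial $2,000 increments; reduction = 32 × $80 = $2,560, leaving $1,520.
Childcare Subsidy: 9% of the $152,450 excess over $258,600 is $13,720.50 ≥ base, so the credit is $0.
Apprenticeship Credit: $411,050 is below the $414,100 cutoff, so the full $2,850 applies.
Total: $0 + $1,520 + $0 + $2,850 = $4,370.

$4,370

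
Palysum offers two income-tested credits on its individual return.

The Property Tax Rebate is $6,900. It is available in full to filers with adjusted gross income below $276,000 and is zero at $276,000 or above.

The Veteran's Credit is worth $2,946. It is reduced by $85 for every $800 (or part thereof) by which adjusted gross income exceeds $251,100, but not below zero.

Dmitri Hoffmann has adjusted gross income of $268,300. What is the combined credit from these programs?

$7,976

Property Tax Rebate: $268,300 is below the $276,000 cutoff, so the full $6,900 applies.
Veteran's Credit: income exceeds $251,100 by $17,200, which is 22 full-or-partial $800 increments; reduction = 22 × $85 = $1,870, leaving $1,076.
Total: $6,900 + $1,076 = $7,976.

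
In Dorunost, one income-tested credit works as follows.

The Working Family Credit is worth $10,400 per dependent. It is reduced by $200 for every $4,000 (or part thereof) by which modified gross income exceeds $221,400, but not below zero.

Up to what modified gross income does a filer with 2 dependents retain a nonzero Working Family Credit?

Full credit = 2 × $10,400 = $20,800.
After 103 increments the reduction is 103 × $200 = $20,600, leaving $200; one more increment wipes it out. Increment 103 ends at excess 103 × $4,000 = $412,000, so the highest qualifying income is $221,400 + $412,000 = $633,400.

$633,400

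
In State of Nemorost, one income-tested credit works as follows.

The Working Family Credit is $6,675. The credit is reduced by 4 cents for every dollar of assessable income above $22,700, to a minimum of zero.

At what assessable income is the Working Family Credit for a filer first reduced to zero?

$189,575

The credit falls by 4% of each dollar above $22,700, so it reaches zero when the excess is $6,675 / 4% = $166,875: income = $22,700 + $166,875 = $189,575.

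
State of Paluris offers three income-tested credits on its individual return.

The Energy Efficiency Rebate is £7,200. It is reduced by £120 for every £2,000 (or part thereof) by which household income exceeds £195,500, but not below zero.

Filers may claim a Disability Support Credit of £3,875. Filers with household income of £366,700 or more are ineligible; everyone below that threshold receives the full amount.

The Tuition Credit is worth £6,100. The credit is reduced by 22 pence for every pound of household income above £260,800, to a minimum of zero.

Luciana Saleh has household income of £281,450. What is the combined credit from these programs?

£7,472

Energy Efficiency Rebate: income exceeds £195,500 by £85,950, which is 43 full-or-partial £2,000 increments; reduction = 43 × £120 = £5,160, leaving £2,040.
Disability Support Credit: £281,450 is below the £366,700 cutoff, so the full £3,875 applies.
Tuition Credit: 22% of the £20,650 excess over £260,800 is £4,543; credit = £6,100 − £4,543 = £1,557.
Total: £2,040 + £3,875 + £1,557 = £7,472.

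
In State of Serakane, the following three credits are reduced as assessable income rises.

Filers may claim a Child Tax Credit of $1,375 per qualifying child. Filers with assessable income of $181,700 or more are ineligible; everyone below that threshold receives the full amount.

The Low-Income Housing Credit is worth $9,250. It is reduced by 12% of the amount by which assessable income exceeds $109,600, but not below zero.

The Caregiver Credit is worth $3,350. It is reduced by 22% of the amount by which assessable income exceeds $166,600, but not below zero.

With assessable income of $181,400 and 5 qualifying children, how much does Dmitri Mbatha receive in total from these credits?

$7,603

Child Tax Credit: base = 5 × $1,375 = $6,875. $181,400 is below the $181,700 cutoff, so the full $6,875 applies.
Low-Income Housing Credit: 12% of the $71,800 excess over $109,600 is $8,616; credit = $9,250 − $8,616 = $634.
Caregiver Credit: 22% of the $14,800 excess over $166,600 is $3,256; credit = $3,350 − $3,256 = $94.
Total: $6,875 + $634 + $94 = $7,603.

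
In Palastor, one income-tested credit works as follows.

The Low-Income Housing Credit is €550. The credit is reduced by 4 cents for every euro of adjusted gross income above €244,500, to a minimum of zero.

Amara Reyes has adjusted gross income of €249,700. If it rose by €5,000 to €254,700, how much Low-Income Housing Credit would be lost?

€200

At €249,700 — 4% of the €5,200 excess over €244,500 is €208; credit = €550 − €208 = €342.
At €254,700 — 4% of the €10,200 excess over €244,500 is €408; credit = €550 − €408 = €142.
Lost: €342 − €142 = €200.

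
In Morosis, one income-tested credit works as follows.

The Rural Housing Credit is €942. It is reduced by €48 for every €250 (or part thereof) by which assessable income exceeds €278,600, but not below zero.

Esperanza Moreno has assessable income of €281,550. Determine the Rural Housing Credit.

Rural Housing Credit: income exceeds €278,600 by €2,950, which is 12 full-or-partial €250 increments; reduction = 12 × €48 = €576, leaving €366.

€366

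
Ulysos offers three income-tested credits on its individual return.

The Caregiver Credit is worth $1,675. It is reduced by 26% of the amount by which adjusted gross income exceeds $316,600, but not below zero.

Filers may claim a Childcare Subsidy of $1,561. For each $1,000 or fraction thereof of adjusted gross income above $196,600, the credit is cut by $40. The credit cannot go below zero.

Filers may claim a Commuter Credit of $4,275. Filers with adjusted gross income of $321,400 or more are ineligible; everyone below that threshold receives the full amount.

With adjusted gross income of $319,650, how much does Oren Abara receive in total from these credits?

Caregiver Credit: 26% of the $3,050 excess over $316,600 is $793; credit = $1,675 − $793 = $882.
Childcare Subsidy: income exceeds $196,600 by $123,050 → 124 increments × $40 = $4,960 ≥ base, so the credit is $0.
Commuter Credit: $319,650 is below the $321,400 cutoff, so the full $4,275 applies.
Total: $882 + $0 + $4,275 = $5,157.

$5,157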